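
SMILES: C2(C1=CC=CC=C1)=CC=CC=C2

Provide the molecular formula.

Heavy atoms from the SMILES: 12 C.
Implicit hydrogens by atom environment:
  10 × C (aromatic): 1 H each → 10
  2 × C (aromatic): no H
  Total hydrogens = 10.
Molecular formula: C12H10

C12H10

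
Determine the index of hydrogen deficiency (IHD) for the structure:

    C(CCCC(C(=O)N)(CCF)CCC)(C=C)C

2

Molecular formula from the SMILES: C14H26FNO.
DoU = (2C + 2 + N − H − X)/2 = (2·14 + 2 + 1 − 26 − 1)/2 = 4/2 = 2.
(Structurally: 0 ring(s) + 2 π bond(s) = 2.)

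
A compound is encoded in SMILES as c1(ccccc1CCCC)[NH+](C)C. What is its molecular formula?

Heavy atoms from the SMILES: 12 C, 1 N.
Implicit hydrogens by atom environment:
  4 × C (aromatic): 1 H each → 4
  3 × C: 3 H each → 9
  3 × C: 2 H each → 6
  2 × C (aromatic): no H
  1 × N (charge +1): 1 H
  Total hydrogens = 20.
Net charge +1.
Molecular formula: C12H20N+

C12H20N+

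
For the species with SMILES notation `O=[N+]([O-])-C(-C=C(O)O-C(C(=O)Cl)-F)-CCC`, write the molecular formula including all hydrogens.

C8H11ClFNO5

Heavy atoms from the SMILES: 8 C, 1 Cl, 1 F, 1 N, 5 O.
Implicit hydrogens by atom environment:
  3 × C: 1 H each → 3
  3 × O: no H
  2 × C: 2 H each → 4
  2 × C: no H
  1 × C: 3 H
  1 × Cl: no H
  1 × F: no H
  1 × N (charge +1): no H
  1 × O: 1 H
  1 × O (charge -1): no H
  Total hydrogens = 11.
Molecular formula: C8H11ClFNO5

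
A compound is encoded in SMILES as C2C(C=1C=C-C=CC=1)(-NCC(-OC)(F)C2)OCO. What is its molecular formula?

C13H18FNO3

Heavy atoms from the SMILES: 13 C, 1 F, 1 N, 3 O.
Implicit hydrogens by atom environment:
  5 × C (aromatic): 1 H each → 5
  4 × C: 2 H each → 8
  2 × C: no H
  2 × O: no H
  1 × C: 3 H
  1 × C (aromatic): no H
  1 × F: no H
  1 × N: 1 H
  1 × O: 1 H
  Total hydrogens = 18.
Molecular formula: C13H18FNO3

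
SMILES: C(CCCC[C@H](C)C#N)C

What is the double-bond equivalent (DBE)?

Molecular formula from the SMILES: C9H17N.
DoU = (2C + 2 + N − H − X)/2 = (2·9 + 2 + 1 − 17 − 0)/2 = 4/2 = 2.
(Structurally: 0 ring(s) + 2 π bond(s) = 2.)

2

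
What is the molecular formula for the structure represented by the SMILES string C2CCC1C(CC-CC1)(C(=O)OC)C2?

C12H20O2

Heavy atoms from the SMILES: 12 C, 2 O.
Implicit hydrogens by atom environment:
  8 × C: 2 H each → 16
  2 × C: no H
  2 × O: no H
  1 × C: 3 H
  1 × C: 1 H
  Total hydrogens = 20.
Molecular formula: C12H20O2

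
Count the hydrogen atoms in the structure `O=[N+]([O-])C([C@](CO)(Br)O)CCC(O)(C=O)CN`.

Hydrogens are implicit in SMILES; fill each atom to its normal valence:
  4 × C: 2 H each → 8
  3 × O: 1 H each → 3
  2 × C: 1 H each → 2
  2 × C: no H
  2 × O: no H
  1 × Br: no H
  1 × N: 2 H
  1 × N (charge +1): no H
  1 × O (charge -1): no H
  Total hydrogens = 15.

15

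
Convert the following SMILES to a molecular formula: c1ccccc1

Heavy atoms from the SMILES: 6 C.
Implicit hydrogens by atom environment:
  6 × C (aromatic): 1 H each → 6
  Total hydrogens = 6.
Molecular formula: C6H6

C6H6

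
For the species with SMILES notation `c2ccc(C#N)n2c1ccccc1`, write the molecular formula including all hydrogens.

C11H8N2

Heavy atoms from the SMILES: 11 C, 2 N.
Implicit hydrogens by atom environment:
  8 × C (aromatic): 1 H each → 8
  2 × C (aromatic): no H
  1 × C: no H
  1 × N (aromatic): no H
  1 × N: no H
  Total hydrogens = 8.
Molecular formula: C11H8N2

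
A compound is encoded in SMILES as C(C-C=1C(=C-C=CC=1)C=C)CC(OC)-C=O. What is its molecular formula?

C14H18O2

Heavy atoms from the SMILES: 14 C, 2 O.
Implicit hydrogens by atom environment:
  4 × C: 2 H each → 8
  4 × C (aromatic): 1 H each → 4
  3 × C: 1 H each → 3
  2 × C (aromatic): no H
  2 × O: no H
  1 × C: 3 H
  Total hydrogens = 18.
Molecular formula: C14H18O2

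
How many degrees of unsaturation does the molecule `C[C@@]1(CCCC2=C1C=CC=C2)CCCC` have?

5

Molecular formula from the SMILES: C15H22.
DoU = (2C + 2 + N − H − X)/2 = (2·15 + 2 + 0 − 22 − 0)/2 = 10/2 = 5.
(Structurally: 2 ring(s) + 3 π bond(s) = 5.)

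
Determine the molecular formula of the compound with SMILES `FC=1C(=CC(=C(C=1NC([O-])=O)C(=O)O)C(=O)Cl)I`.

Heavy atoms from the SMILES: 9 C, 1 Cl, 1 F, 1 I, 1 N, 5 O.
Implicit hydrogens by atom environment:
  5 × C (aromatic): no H
  3 × C: no H
  3 × O: no H
  1 × C (aromatic): 1 H
  1 × Cl: no H
  1 × F: no H
  1 × I: no H
  1 × N: 1 H
  1 × O: 1 H
  1 × O (charge -1): no H
  Total hydrogens = 3.
Net charge -1.
Molecular formula: C9H3ClFINO5-

C9H3ClFINO5-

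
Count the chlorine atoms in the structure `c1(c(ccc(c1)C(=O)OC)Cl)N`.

1

The symbol for chlorine appears 1 time in the SMILES.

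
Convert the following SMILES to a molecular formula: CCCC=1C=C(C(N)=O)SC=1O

Heavy atoms from the SMILES: 8 C, 1 N, 2 O, 1 S.
Implicit hydrogens by atom environment:
  3 × C (aromatic): no H
  2 × C: 2 H each → 4
  1 × C: 3 H
  1 × C (aromatic): 1 H
  1 × C: no H
  1 × N: 2 H
  1 × O: 1 H
  1 × O: no H
  1 × S (aromatic): no H
  Total hydrogens = 11.
Molecular formula: C8H11NO2S

C8H11NO2S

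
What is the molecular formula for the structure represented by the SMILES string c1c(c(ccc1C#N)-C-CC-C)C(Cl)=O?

Heavy atoms from the SMILES: 12 C, 1 Cl, 1 N, 1 O.
Implicit hydrogens by atom environment:
  3 × C: 2 H each → 6
  3 × C (aromatic): 1 H each → 3
  3 × C (aromatic): no H
  2 × C: no H
  1 × C: 3 H
  1 × Cl: no H
  1 × N: no H
  1 × O: no H
  Total hydrogens = 12.
Molecular formula: C12H12ClNO

C12H12ClNO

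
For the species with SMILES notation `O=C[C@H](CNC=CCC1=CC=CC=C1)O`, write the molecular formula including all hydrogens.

Heavy atoms from the SMILES: 12 C, 1 N, 2 O.
Implicit hydrogens by atom environment:
  5 × C (aromatic): 1 H each → 5
  4 × C: 1 H each → 4
  2 × C: 2 H each → 4
  1 × C (aromatic): no H
  1 × N: 1 H
  1 × O: 1 H
  1 × O: no H
  Total hydrogens = 15.
Molecular formula: C12H15NO2

C12H15NO2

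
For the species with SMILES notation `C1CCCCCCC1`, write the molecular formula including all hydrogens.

Heavy atoms from the SMILES: 8 C.
Implicit hydrogens by atom environment:
  8 × C: 2 H each → 16
  Total hydrogens = 16.
Molecular formula: C8H16

C8H16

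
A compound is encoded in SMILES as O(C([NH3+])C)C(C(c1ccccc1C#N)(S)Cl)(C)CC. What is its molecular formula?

Heavy atoms from the SMILES: 14 C, 1 Cl, 2 N, 1 O, 1 S.
Implicit hydrogens by atom environment:
  4 × C (aromatic): 1 H each → 4
  3 × C: 3 H each → 9
  3 × C: no H
  2 × C (aromatic): no H
  1 × C: 2 H
  1 × C: 1 H
  1 × Cl: no H
  1 × N (charge +1): 3 H
  1 × N: no H
  1 × O: no H
  1 × S: 1 H
  Total hydrogens = 20.
Net charge +1.
Molecular formula: C14H20ClN2OS+

C14H20ClN2OS+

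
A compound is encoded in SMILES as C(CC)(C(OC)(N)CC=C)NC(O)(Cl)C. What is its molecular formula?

Heavy atoms from the SMILES: 10 C, 1 Cl, 2 N, 2 O.
Implicit hydrogens by atom environment:
  3 × C: 3 H each → 9
  3 × C: 2 H each → 6
  2 × C: 1 H each → 2
  2 × C: no H
  1 × Cl: no H
  1 × N: 2 H
  1 × N: 1 H
  1 × O: 1 H
  1 × O: no H
  Total hydrogens = 21.
Molecular formula: C10H21ClN2O2

C10H21ClN2O2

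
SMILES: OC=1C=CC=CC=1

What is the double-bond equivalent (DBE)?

Molecular formula from the SMILES: C6H6O.
DoU = (2C + 2 + N − H − X)/2 = (2·6 + 2 + 0 − 6 − 0)/2 = 8/2 = 4.
(Structurally: 1 ring(s) + 3 π bond(s) = 4.)

4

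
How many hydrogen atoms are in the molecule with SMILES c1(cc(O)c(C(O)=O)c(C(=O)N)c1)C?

Hydrogens are implicit in SMILES; fill each atom to its normal valence:
  4 × C (aromatic): no H
  2 × C (aromatic): 1 H each → 2
  2 × C: no H
  2 × O: 1 H each → 2
  2 × O: no H
  1 × C: 3 H
  1 × N: 2 H
  Total hydrogens = 9.

9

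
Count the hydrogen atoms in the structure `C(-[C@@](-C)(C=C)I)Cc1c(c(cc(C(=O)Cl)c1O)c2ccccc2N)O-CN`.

22

Hydrogens are implicit in SMILES; fill each atom to its normal valence:
  7 × C (aromatic): no H
  5 × C (aromatic): 1 H each → 5
  4 × C: 2 H each → 8
  2 × C: no H
  2 × N: 2 H each → 4
  2 × O: no H
  1 × C: 3 H
  1 × C: 1 H
  1 × Cl: no H
  1 × I: no H
  1 × O: 1 H
  Total hydrogens = 22.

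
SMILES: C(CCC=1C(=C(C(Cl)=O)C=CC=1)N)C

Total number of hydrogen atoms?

14

Hydrogens are implicit in SMILES; fill each atom to its normal valence:
  3 × C: 2 H each → 6
  3 × C (aromatic): 1 H each → 3
  3 × C (aromatic): no H
  1 × C: 3 H
  1 × C: no H
  1 × Cl: no H
  1 × N: 2 H
  1 × O: no H
  Total hydrogens = 14.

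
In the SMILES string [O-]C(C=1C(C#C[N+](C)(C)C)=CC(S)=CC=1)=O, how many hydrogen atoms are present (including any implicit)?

Hydrogens are implicit in SMILES; fill each atom to its normal valence:
  3 × C: 3 H each → 9
  3 × C (aromatic): 1 H each → 3
  3 × C (aromatic): no H
  3 × C: no H
  1 × N (charge +1): no H
  1 × O: no H
  1 × O (charge -1): no H
  1 × S: 1 H
  Total hydrogens = 13.

13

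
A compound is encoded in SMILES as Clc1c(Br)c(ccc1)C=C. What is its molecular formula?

Heavy atoms from the SMILES: 1 Br, 8 C, 1 Cl.
Implicit hydrogens by atom environment:
  3 × C (aromatic): 1 H each → 3
  3 × C (aromatic): no H
  1 × Br: no H
  1 × C: 2 H
  1 × C: 1 H
  1 × Cl: no H
  Total hydrogens = 6.
Molecular formula: C8H6BrCl

C8H6BrCl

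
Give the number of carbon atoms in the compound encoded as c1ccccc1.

6

The symbol for carbon appears 6 times in the SMILES. Lowercase c denotes aromatic carbon and counts toward C.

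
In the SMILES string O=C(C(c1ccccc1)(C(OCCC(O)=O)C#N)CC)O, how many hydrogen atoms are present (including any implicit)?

Hydrogens are implicit in SMILES; fill each atom to its normal valence:
  5 × C (aromatic): 1 H each → 5
  4 × C: no H
  3 × C: 2 H each → 6
  3 × O: no H
  2 × O: 1 H each → 2
  1 × C: 3 H
  1 × C: 1 H
  1 × C (aromatic): no H
  1 × N: no H
  Total hydrogens = 17.

17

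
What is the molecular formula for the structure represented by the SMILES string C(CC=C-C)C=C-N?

C7H13N

Heavy atoms from the SMILES: 7 C, 1 N.
Implicit hydrogens by atom environment:
  4 × C: 1 H each → 4
  2 × C: 2 H each → 4
  1 × C: 3 H
  1 × N: 2 H
  Total hydrogens = 13.
Molecular formula: C7H13N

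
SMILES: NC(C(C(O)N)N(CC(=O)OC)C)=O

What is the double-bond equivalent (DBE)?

Molecular formula from the SMILES: C7H15N3O4.
DoU = (2C + 2 + N − H − X)/2 = (2·7 + 2 + 3 − 15 − 0)/2 = 4/2 = 2.
(Structurally: 0 ring(s) + 2 π bond(s) = 2.)

2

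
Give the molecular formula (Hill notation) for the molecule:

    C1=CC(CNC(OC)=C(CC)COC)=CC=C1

Heavy atoms from the SMILES: 14 C, 1 N, 2 O.
Implicit hydrogens by atom environment:
  5 × C (aromatic): 1 H each → 5
  3 × C: 3 H each → 9
  3 × C: 2 H each → 6
  2 × C: no H
  2 × O: no H
  1 × C (aromatic): no H
  1 × N: 1 H
  Total hydrogens = 21.
Molecular formula: C14H21NO2

C14H21NO2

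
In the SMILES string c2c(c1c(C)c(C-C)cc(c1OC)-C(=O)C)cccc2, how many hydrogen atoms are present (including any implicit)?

20

Hydrogens are implicit in SMILES; fill each atom to its normal valence:
  6 × C (aromatic): 1 H each → 6
  6 × C (aromatic): no H
  4 × C: 3 H each → 12
  2 × O: no H
  1 × C: 2 H
  1 × C: no H
  Total hydrogens = 20.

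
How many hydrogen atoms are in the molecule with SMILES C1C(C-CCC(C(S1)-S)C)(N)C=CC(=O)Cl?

18

Hydrogens are implicit in SMILES; fill each atom to its normal valence:
  4 × C: 2 H each → 8
  4 × C: 1 H each → 4
  2 × C: no H
  1 × C: 3 H
  1 × Cl: no H
  1 × N: 2 H
  1 × O: no H
  1 × S: 1 H
  1 × S: no H
  Total hydrogens = 18.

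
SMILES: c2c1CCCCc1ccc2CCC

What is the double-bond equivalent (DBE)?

5

Molecular formula from the SMILES: C13H18.
DoU = (2C + 2 + N − H − X)/2 = (2·13 + 2 + 0 − 18 − 0)/2 = 10/2 = 5.
(Structurally: 2 ring(s) + 3 π bond(s) = 5.)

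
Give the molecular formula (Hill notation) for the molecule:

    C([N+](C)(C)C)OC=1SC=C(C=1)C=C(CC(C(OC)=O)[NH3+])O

Heavy atoms from the SMILES: 14 C, 2 N, 4 O, 1 S.
Implicit hydrogens by atom environment:
  4 × C: 3 H each → 12
  3 × O: no H
  2 × C: 2 H each → 4
  2 × C (aromatic): 1 H each → 2
  2 × C: 1 H each → 2
  2 × C (aromatic): no H
  2 × C: no H
  1 × N (charge +1): 3 H
  1 × N (charge +1): no H
  1 × O: 1 H
  1 × S (aromatic): no H
  Total hydrogens = 24.
Net charge +2.
Molecular formula: [C14H24N2O4S]2+

[C14H24N2O4S]2+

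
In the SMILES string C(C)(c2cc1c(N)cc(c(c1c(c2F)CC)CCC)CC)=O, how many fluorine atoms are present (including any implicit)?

1

The symbol for fluorine appears 1 time in the SMILES.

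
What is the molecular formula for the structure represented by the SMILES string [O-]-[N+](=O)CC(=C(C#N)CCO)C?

C7H10N2O3

Heavy atoms from the SMILES: 7 C, 2 N, 3 O.
Implicit hydrogens by atom environment:
  3 × C: 2 H each → 6
  3 × C: no H
  1 × C: 3 H
  1 × N: no H
  1 × N (charge +1): no H
  1 × O: 1 H
  1 × O: no H
  1 × O (charge -1): no H
  Total hydrogens = 10.
Molecular formula: C7H10N2O3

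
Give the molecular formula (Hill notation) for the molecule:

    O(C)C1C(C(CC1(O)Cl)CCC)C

C10H19ClO2

Heavy atoms from the SMILES: 10 C, 1 Cl, 2 O.
Implicit hydrogens by atom environment:
  3 × C: 3 H each → 9
  3 × C: 2 H each → 6
  3 × C: 1 H each → 3
  1 × C: no H
  1 × Cl: no H
  1 × O: 1 H
  1 × O: no H
  Total hydrogens = 19.
Molecular formula: C10H19ClO2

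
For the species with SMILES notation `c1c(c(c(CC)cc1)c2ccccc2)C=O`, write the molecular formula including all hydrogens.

Heavy atoms from the SMILES: 15 C, 1 O.
Implicit hydrogens by atom environment:
  8 × C (aromatic): 1 H each → 8
  4 × C (aromatic): no H
  1 × C: 3 H
  1 × C: 2 H
  1 × C: 1 H
  1 × O: no H
  Total hydrogens = 14.
Molecular formula: C15H14O

C15H14O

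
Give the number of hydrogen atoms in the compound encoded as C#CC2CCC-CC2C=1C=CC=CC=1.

16

Hydrogens are implicit in SMILES; fill each atom to its normal valence:
  5 × C (aromatic): 1 H each → 5
  4 × C: 2 H each → 8
  3 × C: 1 H each → 3
  1 × C: no H
  1 × C (aromatic): no H
  Total hydrogens = 16.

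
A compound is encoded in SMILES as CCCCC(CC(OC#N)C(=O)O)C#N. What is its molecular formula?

Heavy atoms from the SMILES: 10 C, 2 N, 3 O.
Implicit hydrogens by atom environment:
  4 × C: 2 H each → 8
  3 × C: no H
  2 × C: 1 H each → 2
  2 × N: no H
  2 × O: no H
  1 × C: 3 H
  1 × O: 1 H
  Total hydrogens = 14.
Molecular formula: C10H14N2O3

C10H14N2O3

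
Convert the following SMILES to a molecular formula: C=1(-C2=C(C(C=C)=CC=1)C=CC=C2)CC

Heavy atoms from the SMILES: 14 C.
Implicit hydrogens by atom environment:
  6 × C (aromatic): 1 H each → 6
  4 × C (aromatic): no H
  2 × C: 2 H each → 4
  1 × C: 3 H
  1 × C: 1 H
  Total hydrogens = 14.
Molecular formula: C14H14

C14H14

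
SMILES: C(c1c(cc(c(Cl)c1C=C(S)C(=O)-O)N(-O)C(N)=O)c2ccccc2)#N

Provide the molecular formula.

C17H12ClN3O4S

Heavy atoms from the SMILES: 17 C, 1 Cl, 3 N, 4 O, 1 S.
Implicit hydrogens by atom environment:
  6 × C (aromatic): 1 H each → 6
  6 × C (aromatic): no H
  4 × C: no H
  2 × N: no H
  2 × O: 1 H each → 2
  2 × O: no H
  1 × C: 1 H
  1 × Cl: no H
  1 × N: 2 H
  1 × S: 1 H
  Total hydrogens = 12.
Molecular formula: C17H12ClN3O4S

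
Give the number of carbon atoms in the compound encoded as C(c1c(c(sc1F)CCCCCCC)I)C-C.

14

The symbol for carbon appears 14 times in the SMILES. Lowercase c denotes aromatic carbon and counts toward C.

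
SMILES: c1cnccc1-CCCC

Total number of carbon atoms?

The symbol for carbon appears 9 times in the SMILES. Lowercase c denotes aromatic carbon and counts toward C.

9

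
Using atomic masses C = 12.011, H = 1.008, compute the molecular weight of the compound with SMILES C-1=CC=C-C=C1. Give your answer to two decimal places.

78.11

Molecular formula: C6H6.
M = 6×12.011 + 6×1.008 = 78.11 g/mol.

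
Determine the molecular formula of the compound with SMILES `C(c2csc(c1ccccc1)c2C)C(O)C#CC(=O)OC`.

Heavy atoms from the SMILES: 17 C, 3 O, 1 S.
Implicit hydrogens by atom environment:
  6 × C (aromatic): 1 H each → 6
  4 × C (aromatic): no H
  3 × C: no H
  2 × C: 3 H each → 6
  2 × O: no H
  1 × C: 2 H
  1 × C: 1 H
  1 × O: 1 H
  1 × S (aromatic): no H
  Total hydrogens = 16.
Molecular formula: C17H16O3S

C17H16O3S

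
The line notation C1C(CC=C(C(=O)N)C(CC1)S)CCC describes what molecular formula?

Heavy atoms from the SMILES: 12 C, 1 N, 1 O, 1 S.
Implicit hydrogens by atom environment:
  6 × C: 2 H each → 12
  3 × C: 1 H each → 3
  2 × C: no H
  1 × C: 3 H
  1 × N: 2 H
  1 × O: no H
  1 × S: 1 H
  Total hydrogens = 21.
Molecular formula: C12H21NOS

C12H21NOS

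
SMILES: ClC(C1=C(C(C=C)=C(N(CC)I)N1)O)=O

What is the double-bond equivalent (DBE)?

Molecular formula from the SMILES: C9H10ClIN2O2.
DoU = (2C + 2 + N − H − X)/2 = (2·9 + 2 + 2 − 10 − 2)/2 = 10/2 = 5.
(Structurally: 1 ring(s) + 4 π bond(s) = 5.)

5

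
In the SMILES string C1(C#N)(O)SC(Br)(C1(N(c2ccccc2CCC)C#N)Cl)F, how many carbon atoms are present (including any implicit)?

14

The symbol for carbon appears 14 times in the SMILES. Lowercase c denotes aromatic carbon and counts toward C.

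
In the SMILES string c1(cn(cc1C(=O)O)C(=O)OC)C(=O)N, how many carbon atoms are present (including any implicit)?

8

The symbol for carbon appears 8 times in the SMILES. Lowercase c denotes aromatic carbon and counts toward C.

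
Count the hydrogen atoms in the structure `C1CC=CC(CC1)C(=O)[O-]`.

11

Hydrogens are implicit in SMILES; fill each atom to its normal valence:
  4 × C: 2 H each → 8
  3 × C: 1 H each → 3
  1 × C: no H
  1 × O: no H
  1 × O (charge -1): no H
  Total hydrogens = 11.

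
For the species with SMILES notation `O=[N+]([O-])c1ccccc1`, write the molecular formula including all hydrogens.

C6H5NO2

Heavy atoms from the SMILES: 6 C, 1 N, 2 O.
Implicit hydrogens by atom environment:
  5 × C (aromatic): 1 H each → 5
  1 × C (aromatic): no H
  1 × N (charge +1): no H
  1 × O: no H
  1 × O (charge -1): no H
  Total hydrogens = 5.
Molecular formula: C6H5NO2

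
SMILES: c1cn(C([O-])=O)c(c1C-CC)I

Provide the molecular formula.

C8H9INO2-

Heavy atoms from the SMILES: 8 C, 1 I, 1 N, 2 O.
Implicit hydrogens by atom environment:
  2 × C: 2 H each → 4
  2 × C (aromatic): 1 H each → 2
  2 × C (aromatic): no H
  1 × C: 3 H
  1 × C: no H
  1 × I: no H
  1 × N (aromatic): no H
  1 × O: no H
  1 × O (charge -1): no H
  Total hydrogens = 9.
Net charge -1.
Molecular formula: C8H9INO2-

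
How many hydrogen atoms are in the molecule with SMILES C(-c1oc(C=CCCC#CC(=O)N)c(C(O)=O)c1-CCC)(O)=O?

17

Hydrogens are implicit in SMILES; fill each atom to its normal valence:
  5 × C: no H
  4 × C: 2 H each → 8
  4 × C (aromatic): no H
  3 × O: no H
  2 × C: 1 H each → 2
  2 × O: 1 H each → 2
  1 × C: 3 H
  1 × N: 2 H
  1 × O (aromatic): no H
  Total hydrogens = 17.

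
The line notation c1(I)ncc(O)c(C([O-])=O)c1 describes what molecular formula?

C6H3INO3-

Heavy atoms from the SMILES: 6 C, 1 I, 1 N, 3 O.
Implicit hydrogens by atom environment:
  3 × C (aromatic): no H
  2 × C (aromatic): 1 H each → 2
  1 × C: no H
  1 × I: no H
  1 × N (aromatic): no H
  1 × O: 1 H
  1 × O: no H
  1 × O (charge -1): no H
  Total hydrogens = 3.
Net charge -1.
Molecular formula: C6H3INO3-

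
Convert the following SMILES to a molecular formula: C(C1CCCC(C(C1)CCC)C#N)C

C13H23N

Heavy atoms from the SMILES: 13 C, 1 N.
Implicit hydrogens by atom environment:
  7 × C: 2 H each → 14
  3 × C: 1 H each → 3
  2 × C: 3 H each → 6
  1 × C: no H
  1 × N: no H
  Total hydrogens = 23.
Molecular formula: C13H23N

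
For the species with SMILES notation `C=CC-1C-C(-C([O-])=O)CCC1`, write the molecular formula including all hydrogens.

C9H13O2-

Heavy atoms from the SMILES: 9 C, 2 O.
Implicit hydrogens by atom environment:
  5 × C: 2 H each → 10
  3 × C: 1 H each → 3
  1 × C: no H
  1 × O: no H
  1 × O (charge -1): no H
  Total hydrogens = 13.
Net charge -1.
Molecular formula: C9H13O2-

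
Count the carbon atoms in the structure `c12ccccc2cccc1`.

The symbol for carbon appears 10 times in the SMILES. Lowercase c denotes aromatic carbon and counts toward C.

10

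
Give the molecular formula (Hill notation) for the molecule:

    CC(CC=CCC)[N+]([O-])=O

Heavy atoms from the SMILES: 7 C, 1 N, 2 O.
Implicit hydrogens by atom environment:
  3 × C: 1 H each → 3
  2 × C: 3 H each → 6
  2 × C: 2 H each → 4
  1 × N (charge +1): no H
  1 × O: no H
  1 × O (charge -1): no H
  Total hydrogens = 13.
Molecular formula: C7H13NO2

C7H13NO2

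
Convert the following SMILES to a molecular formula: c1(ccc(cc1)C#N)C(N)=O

C8H6N2O

Heavy atoms from the SMILES: 8 C, 2 N, 1 O.
Implicit hydrogens by atom environment:
  4 × C (aromatic): 1 H each → 4
  2 × C (aromatic): no H
  2 × C: no H
  1 × N: 2 H
  1 × N: no H
  1 × O: no H
  Total hydrogens = 6.
Molecular formula: C8H6N2O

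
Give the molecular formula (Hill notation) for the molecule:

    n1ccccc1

Heavy atoms from the SMILES: 5 C, 1 N.
Implicit hydrogens by atom environment:
  5 × C (aromatic): 1 H each → 5
  1 × N (aromatic): no H
  Total hydrogens = 5.
Molecular formula: C5H5N

C5H5N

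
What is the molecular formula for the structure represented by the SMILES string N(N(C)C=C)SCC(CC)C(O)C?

Heavy atoms from the SMILES: 9 C, 2 N, 1 O, 1 S.
Implicit hydrogens by atom environment:
  3 × C: 3 H each → 9
  3 × C: 2 H each → 6
  3 × C: 1 H each → 3
  1 × N: 1 H
  1 × N: no H
  1 × O: 1 H
  1 × S: no H
  Total hydrogens = 20.
Molecular formula: C9H20N2OS

C9H20N2OS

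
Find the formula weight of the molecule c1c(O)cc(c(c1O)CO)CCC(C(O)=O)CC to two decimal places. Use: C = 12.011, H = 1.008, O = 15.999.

254.28

Molecular formula: C13H18O5.
M = 13×12.011 + 18×1.008 + 5×15.999 = 254.28 g/mol.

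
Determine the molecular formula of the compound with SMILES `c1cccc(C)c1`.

C7H8

Heavy atoms from the SMILES: 7 C.
Implicit hydrogens by atom environment:
  5 × C (aromatic): 1 H each → 5
  1 × C: 3 H
  1 × C (aromatic): no H
  Total hydrogens = 8.
Molecular formula: C7H8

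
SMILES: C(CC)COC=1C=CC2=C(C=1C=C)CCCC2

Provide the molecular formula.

Heavy atoms from the SMILES: 16 C, 1 O.
Implicit hydrogens by atom environment:
  8 × C: 2 H each → 16
  4 × C (aromatic): no H
  2 × C (aromatic): 1 H each → 2
  1 × C: 3 H
  1 × C: 1 H
  1 × O: no H
  Total hydrogens = 22.
Molecular formula: C16H22O

C16H22O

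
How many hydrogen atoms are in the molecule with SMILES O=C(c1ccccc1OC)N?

9

Hydrogens are implicit in SMILES; fill each atom to its normal valence:
  4 × C (aromatic): 1 H each → 4
  2 × C (aromatic): no H
  2 × O: no H
  1 × C: 3 H
  1 × C: no H
  1 × N: 2 H
  Total hydrogens = 9.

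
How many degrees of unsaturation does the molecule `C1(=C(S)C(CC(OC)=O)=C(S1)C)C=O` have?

5

Molecular formula from the SMILES: C9H10O3S2.
DoU = (2C + 2 + N − H − X)/2 = (2·9 + 2 + 0 − 10 − 0)/2 = 10/2 = 5.
(Structurally: 1 ring(s) + 4 π bond(s) = 5.)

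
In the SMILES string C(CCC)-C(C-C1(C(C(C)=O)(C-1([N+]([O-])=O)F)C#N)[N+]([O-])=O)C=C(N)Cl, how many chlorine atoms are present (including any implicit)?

1

The symbol for chlorine appears 1 time in the SMILES.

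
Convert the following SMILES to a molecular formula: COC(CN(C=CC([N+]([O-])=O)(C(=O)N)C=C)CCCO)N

Heavy atoms from the SMILES: 12 C, 4 N, 5 O.
Implicit hydrogens by atom environment:
  5 × C: 2 H each → 10
  4 × C: 1 H each → 4
  3 × O: no H
  2 × C: no H
  2 × N: 2 H each → 4
  1 × C: 3 H
  1 × N: no H
  1 × N (charge +1): no H
  1 × O: 1 H
  1 × O (charge -1): no H
  Total hydrogens = 22.
Molecular formula: C12H22N4O5

C12H22N4O5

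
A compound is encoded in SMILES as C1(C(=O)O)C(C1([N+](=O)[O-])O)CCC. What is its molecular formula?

C7H11NO5

Heavy atoms from the SMILES: 7 C, 1 N, 5 O.
Implicit hydrogens by atom environment:
  2 × C: 2 H each → 4
  2 × C: 1 H each → 2
  2 × C: no H
  2 × O: 1 H each → 2
  2 × O: no H
  1 × C: 3 H
  1 × N (charge +1): no H
  1 × O (charge -1): no H
  Total hydrogens = 11.
Molecular formula: C7H11NO5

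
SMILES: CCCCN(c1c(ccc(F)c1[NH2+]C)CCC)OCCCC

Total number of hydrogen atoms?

32

Hydrogens are implicit in SMILES; fill each atom to its normal valence:
  8 × C: 2 H each → 16
  4 × C: 3 H each → 12
  4 × C (aromatic): no H
  2 × C (aromatic): 1 H each → 2
  1 × F: no H
  1 × N (charge +1): 2 H
  1 × N: no H
  1 × O: no H
  Total hydrogens = 32.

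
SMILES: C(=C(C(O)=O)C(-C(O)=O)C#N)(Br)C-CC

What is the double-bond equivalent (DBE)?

Molecular formula from the SMILES: C9H10BrNO4.
DoU = (2C + 2 + N − H − X)/2 = (2·9 + 2 + 1 − 10 − 1)/2 = 10/2 = 5.
(Structurally: 0 ring(s) + 5 π bond(s) = 5.)

5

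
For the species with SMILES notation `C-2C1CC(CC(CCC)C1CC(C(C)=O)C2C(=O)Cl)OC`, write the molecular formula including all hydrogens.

C17H27ClO3

Heavy atoms from the SMILES: 17 C, 1 Cl, 3 O.
Implicit hydrogens by atom environment:
  6 × C: 2 H each → 12
  6 × C: 1 H each → 6
  3 × C: 3 H each → 9
  3 × O: no H
  2 × C: no H
  1 × Cl: no H
  Total hydrogens = 27.
Molecular formula: C17H27ClO3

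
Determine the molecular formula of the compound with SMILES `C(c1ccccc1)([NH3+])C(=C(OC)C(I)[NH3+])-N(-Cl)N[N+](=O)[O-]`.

[C11H17ClIN5O3]2+

Heavy atoms from the SMILES: 11 C, 1 Cl, 1 I, 5 N, 3 O.
Implicit hydrogens by atom environment:
  5 × C (aromatic): 1 H each → 5
  2 × C: 1 H each → 2
  2 × C: no H
  2 × N (charge +1): 3 H each → 6
  2 × O: no H
  1 × C: 3 H
  1 × C (aromatic): no H
  1 × Cl: no H
  1 × I: no H
  1 × N: 1 H
  1 × N: no H
  1 × N (charge +1): no H
  1 × O (charge -1): no H
  Total hydrogens = 17.
Net charge +2.
Molecular formula: [C11H17ClIN5O3]2+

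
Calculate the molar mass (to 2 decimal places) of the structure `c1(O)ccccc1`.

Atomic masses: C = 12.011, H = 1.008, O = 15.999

94.11

Molecular formula: C6H6O.
M = 6×12.011 + 6×1.008 + 1×15.999 = 94.11 g/mol.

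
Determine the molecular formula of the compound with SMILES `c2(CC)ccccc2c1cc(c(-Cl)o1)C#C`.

C14H11ClO

Heavy atoms from the SMILES: 14 C, 1 Cl, 1 O.
Implicit hydrogens by atom environment:
  5 × C (aromatic): 1 H each → 5
  5 × C (aromatic): no H
  1 × C: 3 H
  1 × C: 2 H
  1 × C: 1 H
  1 × C: no H
  1 × Cl: no H
  1 × O (aromatic): no H
  Total hydrogens = 11.
Molecular formula: C14H11ClO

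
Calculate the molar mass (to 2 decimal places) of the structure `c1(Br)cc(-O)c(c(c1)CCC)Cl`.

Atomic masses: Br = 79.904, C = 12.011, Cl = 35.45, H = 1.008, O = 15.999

Molecular formula: C9H10BrClO.
M = 1×79.904 + 9×12.011 + 1×35.45 + 10×1.008 + 1×15.999 = 249.53 g/mol.

249.53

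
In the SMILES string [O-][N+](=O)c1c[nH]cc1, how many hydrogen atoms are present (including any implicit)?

4

Hydrogens are implicit in SMILES; fill each atom to its normal valence:
  3 × C (aromatic): 1 H each → 3
  1 × C (aromatic): no H
  1 × N (aromatic): 1 H
  1 × N (charge +1): no H
  1 × O: no H
  1 × O (charge -1): no H
  Total hydrogens = 4.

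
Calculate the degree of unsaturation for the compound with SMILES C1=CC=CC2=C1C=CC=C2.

Molecular formula from the SMILES: C10H8.
DoU = (2C + 2 + N − H − X)/2 = (2·10 + 2 + 0 − 8 − 0)/2 = 14/2 = 7.
(Structurally: 2 ring(s) + 5 π bond(s) = 7.)

7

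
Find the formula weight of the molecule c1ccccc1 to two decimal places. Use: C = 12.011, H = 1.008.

Molecular formula: C6H6.
M = 6×12.011 + 6×1.008 = 78.11 g/mol.

78.11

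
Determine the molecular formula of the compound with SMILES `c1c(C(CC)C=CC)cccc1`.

C12H16

Heavy atoms from the SMILES: 12 C.
Implicit hydrogens by atom environment:
  5 × C (aromatic): 1 H each → 5
  3 × C: 1 H each → 3
  2 × C: 3 H each → 6
  1 × C: 2 H
  1 × C (aromatic): no H
  Total hydrogens = 16.
Molecular formula: C12H16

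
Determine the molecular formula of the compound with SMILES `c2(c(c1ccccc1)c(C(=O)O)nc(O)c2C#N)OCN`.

C14H11N3O4

Heavy atoms from the SMILES: 14 C, 3 N, 4 O.
Implicit hydrogens by atom environment:
  6 × C (aromatic): no H
  5 × C (aromatic): 1 H each → 5
  2 × C: no H
  2 × O: 1 H each → 2
  2 × O: no H
  1 × C: 2 H
  1 × N: 2 H
  1 × N (aromatic): no H
  1 × N: no H
  Total hydrogens = 11.
Molecular formula: C14H11N3O4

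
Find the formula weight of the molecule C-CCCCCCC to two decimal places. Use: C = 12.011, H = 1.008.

114.23

Molecular formula: C8H18.
M = 8×12.011 + 18×1.008 = 114.23 g/mol.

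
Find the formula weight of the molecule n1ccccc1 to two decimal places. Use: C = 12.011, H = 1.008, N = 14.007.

79.10

Molecular formula: C5H5N.
M = 5×12.011 + 5×1.008 + 1×14.007 = 79.10 g/mol.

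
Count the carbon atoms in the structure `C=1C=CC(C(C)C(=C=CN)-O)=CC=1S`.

11

The symbol for carbon appears 11 times in the SMILES.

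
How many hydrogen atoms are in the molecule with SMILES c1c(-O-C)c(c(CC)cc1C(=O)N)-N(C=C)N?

Hydrogens are implicit in SMILES; fill each atom to its normal valence:
  4 × C (aromatic): no H
  2 × C: 3 H each → 6
  2 × C: 2 H each → 4
  2 × C (aromatic): 1 H each → 2
  2 × N: 2 H each → 4
  2 × O: no H
  1 × C: 1 H
  1 × C: no H
  1 × N: no H
  Total hydrogens = 17.

17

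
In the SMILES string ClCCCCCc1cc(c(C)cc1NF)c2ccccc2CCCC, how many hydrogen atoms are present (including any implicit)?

Hydrogens are implicit in SMILES; fill each atom to its normal valence:
  8 × C: 2 H each → 16
  6 × C (aromatic): 1 H each → 6
  6 × C (aromatic): no H
  2 × C: 3 H each → 6
  1 × Cl: no H
  1 × F: no H
  1 × N: 1 H
  Total hydrogens = 29.

29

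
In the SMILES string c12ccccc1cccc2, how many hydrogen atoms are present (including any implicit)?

8

Hydrogens are implicit in SMILES; fill each atom to its normal valence:
  8 × C (aromatic): 1 H each → 8
  2 × C (aromatic): no H
  Total hydrogens = 8.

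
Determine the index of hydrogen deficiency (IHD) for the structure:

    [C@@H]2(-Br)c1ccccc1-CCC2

5

Molecular formula from the SMILES: C10H11Br.
DoU = (2C + 2 + N − H − X)/2 = (2·10 + 2 + 0 − 11 − 1)/2 = 10/2 = 5.
(Structurally: 2 ring(s) + 3 π bond(s) = 5.)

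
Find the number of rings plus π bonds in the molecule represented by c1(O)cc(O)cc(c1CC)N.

4

Molecular formula from the SMILES: C8H11NO2.
DoU = (2C + 2 + N − H − X)/2 = (2·8 + 2 + 1 − 11 − 0)/2 = 8/2 = 4.
(Structurally: 1 ring(s) + 3 π bond(s) = 4.)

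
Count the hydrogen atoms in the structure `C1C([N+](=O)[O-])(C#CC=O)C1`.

Hydrogens are implicit in SMILES; fill each atom to its normal valence:
  3 × C: no H
  2 × C: 2 H each → 4
  2 × O: no H
  1 × C: 1 H
  1 × N (charge +1): no H
  1 × O (charge -1): no H
  Total hydrogens = 5.

5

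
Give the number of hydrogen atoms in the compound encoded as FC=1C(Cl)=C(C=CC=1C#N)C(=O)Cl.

Hydrogens are implicit in SMILES; fill each atom to its normal valence:
  4 × C (aromatic): no H
  2 × C (aromatic): 1 H each → 2
  2 × C: no H
  2 × Cl: no H
  1 × F: no H
  1 × N: no H
  1 × O: no H
  Total hydrogens = 2.

2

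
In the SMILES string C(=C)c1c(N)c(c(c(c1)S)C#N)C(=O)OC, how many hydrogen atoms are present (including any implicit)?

Hydrogens are implicit in SMILES; fill each atom to its normal valence:
  5 × C (aromatic): no H
  2 × C: no H
  2 × O: no H
  1 × C: 3 H
  1 × C: 2 H
  1 × C (aromatic): 1 H
  1 × C: 1 H
  1 × N: 2 H
  1 × N: no H
  1 × S: 1 H
  Total hydrogens = 10.

10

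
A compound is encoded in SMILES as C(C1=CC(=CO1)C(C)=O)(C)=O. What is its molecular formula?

Heavy atoms from the SMILES: 8 C, 3 O.
Implicit hydrogens by atom environment:
  2 × C: 3 H each → 6
  2 × C (aromatic): 1 H each → 2
  2 × C (aromatic): no H
  2 × C: no H
  2 × O: no H
  1 × O (aromatic): no H
  Total hydrogens = 8.
Molecular formula: C8H8O3

C8H8O3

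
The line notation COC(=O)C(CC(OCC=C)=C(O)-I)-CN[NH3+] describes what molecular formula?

Heavy atoms from the SMILES: 10 C, 1 I, 2 N, 4 O.
Implicit hydrogens by atom environment:
  4 × C: 2 H each → 8
  3 × C: no H
  3 × O: no H
  2 × C: 1 H each → 2
  1 × C: 3 H
  1 × I: no H
  1 × N (charge +1): 3 H
  1 × N: 1 H
  1 × O: 1 H
  Total hydrogens = 18.
Net charge +1.
Molecular formula: C10H18IN2O4+

C10H18IN2O4+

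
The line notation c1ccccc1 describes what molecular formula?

C6H6

Heavy atoms from the SMILES: 6 C.
Implicit hydrogens by atom environment:
  6 × C (aromatic): 1 H each → 6
  Total hydrogens = 6.
Molecular formula: C6H6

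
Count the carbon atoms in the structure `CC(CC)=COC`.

The symbol for carbon appears 6 times in the SMILES.

6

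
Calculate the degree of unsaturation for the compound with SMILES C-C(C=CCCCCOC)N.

Molecular formula from the SMILES: C9H19NO.
DoU = (2C + 2 + N − H − X)/2 = (2·9 + 2 + 1 − 19 − 0)/2 = 2/2 = 1.
(Structurally: 0 ring(s) + 1 π bond(s) = 1.)

1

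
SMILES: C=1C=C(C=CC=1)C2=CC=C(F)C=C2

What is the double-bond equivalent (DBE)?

Molecular formula from the SMILES: C12H9F.
DoU = (2C + 2 + N − H − X)/2 = (2·12 + 2 + 0 − 9 − 1)/2 = 16/2 = 8.
(Structurally: 2 ring(s) + 6 π bond(s) = 8.)

8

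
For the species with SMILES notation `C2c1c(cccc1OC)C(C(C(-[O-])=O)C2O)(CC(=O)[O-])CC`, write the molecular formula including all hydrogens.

[C16H18O6]2-

Heavy atoms from the SMILES: 16 C, 6 O.
Implicit hydrogens by atom environment:
  3 × C: 2 H each → 6
  3 × C (aromatic): 1 H each → 3
  3 × C (aromatic): no H
  3 × C: no H
  3 × O: no H
  2 × C: 3 H each → 6
  2 × C: 1 H each → 2
  2 × O (charge -1): no H
  1 × O: 1 H
  Total hydrogens = 18.
Net charge -2.
Molecular formula: [C16H18O6]2-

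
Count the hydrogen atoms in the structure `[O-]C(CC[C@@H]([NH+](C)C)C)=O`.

Hydrogens are implicit in SMILES; fill each atom to its normal valence:
  3 × C: 3 H each → 9
  2 × C: 2 H each → 4
  1 × C: 1 H
  1 × C: no H
  1 × N (charge +1): 1 H
  1 × O: no H
  1 × O (charge -1): no H
  Total hydrogens = 15.

15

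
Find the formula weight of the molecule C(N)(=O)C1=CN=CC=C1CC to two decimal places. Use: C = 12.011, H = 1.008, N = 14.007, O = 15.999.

150.18

Molecular formula: C8H10N2O.
M = 8×12.011 + 10×1.008 + 2×14.007 + 1×15.999 = 150.18 g/mol.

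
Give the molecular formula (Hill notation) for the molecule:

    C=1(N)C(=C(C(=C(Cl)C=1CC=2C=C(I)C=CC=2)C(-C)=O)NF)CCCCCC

Heavy atoms from the SMILES: 21 C, 1 Cl, 1 F, 1 I, 2 N, 1 O.
Implicit hydrogens by atom environment:
  8 × C (aromatic): no H
  6 × C: 2 H each → 12
  4 × C (aromatic): 1 H each → 4
  2 × C: 3 H each → 6
  1 × C: no H
  1 × Cl: no H
  1 × F: no H
  1 × I: no H
  1 × N: 2 H
  1 × N: 1 H
  1 × O: no H
  Total hydrogens = 25.
Molecular formula: C21H25ClFIN2O

C21H25ClFIN2O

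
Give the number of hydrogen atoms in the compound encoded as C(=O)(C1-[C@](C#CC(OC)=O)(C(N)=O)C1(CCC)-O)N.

Hydrogens are implicit in SMILES; fill each atom to its normal valence:
  7 × C: no H
  4 × O: no H
  2 × C: 3 H each → 6
  2 × C: 2 H each → 4
  2 × N: 2 H each → 4
  1 × C: 1 H
  1 × O: 1 H
  Total hydrogens = 16.

16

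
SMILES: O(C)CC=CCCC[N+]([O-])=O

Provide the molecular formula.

Heavy atoms from the SMILES: 7 C, 1 N, 3 O.
Implicit hydrogens by atom environment:
  4 × C: 2 H each → 8
  2 × C: 1 H each → 2
  2 × O: no H
  1 × C: 3 H
  1 × N (charge +1): no H
  1 × O (charge -1): no H
  Total hydrogens = 13.
Molecular formula: C7H13NO3

C7H13NO3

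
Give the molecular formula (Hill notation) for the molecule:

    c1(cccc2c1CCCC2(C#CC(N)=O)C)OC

Heavy atoms from the SMILES: 15 C, 1 N, 2 O.
Implicit hydrogens by atom environment:
  4 × C: no H
  3 × C: 2 H each → 6
  3 × C (aromatic): 1 H each → 3
  3 × C (aromatic): no H
  2 × C: 3 H each → 6
  2 × O: no H
  1 × N: 2 H
  Total hydrogens = 17.
Molecular formula: C15H17NO2

C15H17NO2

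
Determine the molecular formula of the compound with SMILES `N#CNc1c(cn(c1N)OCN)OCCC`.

C9H15N5O2

Heavy atoms from the SMILES: 9 C, 5 N, 2 O.
Implicit hydrogens by atom environment:
  3 × C: 2 H each → 6
  3 × C (aromatic): no H
  2 × N: 2 H each → 4
  2 × O: no H
  1 × C: 3 H
  1 × C (aromatic): 1 H
  1 × C: no H
  1 × N: 1 H
  1 × N (aromatic): no H
  1 × N: no H
  Total hydrogens = 15.
Molecular formula: C9H15N5O2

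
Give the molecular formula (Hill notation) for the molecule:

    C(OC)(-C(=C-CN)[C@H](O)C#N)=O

C7H10N2O3

Heavy atoms from the SMILES: 7 C, 2 N, 3 O.
Implicit hydrogens by atom environment:
  3 × C: no H
  2 × C: 1 H each → 2
  2 × O: no H
  1 × C: 3 H
  1 × C: 2 H
  1 × N: 2 H
  1 × N: no H
  1 × O: 1 H
  Total hydrogens = 10.
Molecular formula: C7H10N2O3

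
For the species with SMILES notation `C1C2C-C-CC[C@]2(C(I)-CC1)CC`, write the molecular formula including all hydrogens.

C12H21I

Heavy atoms from the SMILES: 12 C, 1 I.
Implicit hydrogens by atom environment:
  8 × C: 2 H each → 16
  2 × C: 1 H each → 2
  1 × C: 3 H
  1 × C: no H
  1 × I: no H
  Total hydrogens = 21.
Molecular formula: C12H21I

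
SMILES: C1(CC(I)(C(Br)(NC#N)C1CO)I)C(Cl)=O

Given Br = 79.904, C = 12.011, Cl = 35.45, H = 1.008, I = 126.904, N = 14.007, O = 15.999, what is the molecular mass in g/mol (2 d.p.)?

Molecular formula: C8H8BrClI2N2O2.
M = 1×79.904 + 8×12.011 + 1×35.45 + 8×1.008 + 2×126.904 + 2×14.007 + 2×15.999 = 533.33 g/mol.

533.33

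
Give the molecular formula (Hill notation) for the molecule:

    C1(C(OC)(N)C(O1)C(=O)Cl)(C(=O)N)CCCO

C9H15ClN2O5

Heavy atoms from the SMILES: 9 C, 1 Cl, 2 N, 5 O.
Implicit hydrogens by atom environment:
  4 × C: no H
  4 × O: no H
  3 × C: 2 H each → 6
  2 × N: 2 H each → 4
  1 × C: 3 H
  1 × C: 1 H
  1 × Cl: no H
  1 × O: 1 H
  Total hydrogens = 15.
Molecular formula: C9H15ClN2O5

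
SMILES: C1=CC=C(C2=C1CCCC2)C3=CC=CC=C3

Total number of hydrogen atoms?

Hydrogens are implicit in SMILES; fill each atom to its normal valence:
  8 × C (aromatic): 1 H each → 8
  4 × C: 2 H each → 8
  4 × C (aromatic): no H
  Total hydrogens = 16.

16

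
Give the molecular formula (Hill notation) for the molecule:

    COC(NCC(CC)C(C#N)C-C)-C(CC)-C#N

C14H25N3O

Heavy atoms from the SMILES: 14 C, 3 N, 1 O.
Implicit hydrogens by atom environment:
  4 × C: 3 H each → 12
  4 × C: 2 H each → 8
  4 × C: 1 H each → 4
  2 × C: no H
  2 × N: no H
  1 × N: 1 H
  1 × O: no H
  Total hydrogens = 25.
Molecular formula: C14H25N3O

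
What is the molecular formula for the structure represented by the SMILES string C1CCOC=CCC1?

C7H12O

Heavy atoms from the SMILES: 7 C, 1 O.
Implicit hydrogens by atom environment:
  5 × C: 2 H each → 10
  2 × C: 1 H each → 2
  1 × O: no H
  Total hydrogens = 12.
Molecular formula: C7H12O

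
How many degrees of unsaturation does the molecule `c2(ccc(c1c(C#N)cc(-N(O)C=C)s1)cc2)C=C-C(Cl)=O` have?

12

Molecular formula from the SMILES: C16H11ClN2O2S.
DoU = (2C + 2 + N − H − X)/2 = (2·16 + 2 + 2 − 11 − 1)/2 = 24/2 = 12.
(Structurally: 2 ring(s) + 10 π bond(s) = 12.)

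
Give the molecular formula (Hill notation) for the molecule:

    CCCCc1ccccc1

C10H14

Heavy atoms from the SMILES: 10 C.
Implicit hydrogens by atom environment:
  5 × C (aromatic): 1 H each → 5
  3 × C: 2 H each → 6
  1 × C: 3 H
  1 × C (aromatic): no H
  Total hydrogens = 14.
Molecular formula: C10H14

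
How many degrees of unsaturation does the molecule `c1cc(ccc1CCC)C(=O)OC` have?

Molecular formula from the SMILES: C11H14O2.
DoU = (2C + 2 + N − H − X)/2 = (2·11 + 2 + 0 − 14 − 0)/2 = 10/2 = 5.
(Structurally: 1 ring(s) + 4 π bond(s) = 5.)

5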